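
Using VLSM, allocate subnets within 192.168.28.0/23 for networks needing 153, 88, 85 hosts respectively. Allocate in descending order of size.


153 hosts -> /24 (254 usable): 192.168.28.0/24
88 hosts -> /25 (126 usable): 192.168.29.0/25
85 hosts -> /25 (126 usable): 192.168.29.128/25
Allocation: 192.168.28.0/24 (153 hosts, 254 usable); 192.168.29.0/25 (88 hosts, 126 usable); 192.168.29.128/25 (85 hosts, 126 usable)


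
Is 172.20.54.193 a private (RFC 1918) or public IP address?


RFC 1918 private ranges:
  10.0.0.0/8 (10.0.0.0 - 10.255.255.255)
  172.16.0.0/12 (172.16.0.0 - 172.31.255.255)
  192.168.0.0/16 (192.168.0.0 - 192.168.255.255)
Private (in 172.16.0.0/12)


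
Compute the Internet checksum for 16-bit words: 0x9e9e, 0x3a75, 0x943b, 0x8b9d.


Sum all words (with carry folding):
+ 0x9e9e = 0x9e9e
+ 0x3a75 = 0xd913
+ 0x943b = 0x6d4f
+ 0x8b9d = 0xf8ec
One's complement: ~0xf8ec
Checksum = 0x0713


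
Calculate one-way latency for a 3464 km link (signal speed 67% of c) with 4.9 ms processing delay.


Speed = 0.67 * 3e5 km/s = 201000 km/s
Propagation delay = 3464 / 201000 = 0.0172 s = 17.2338 ms
Processing delay = 4.9 ms
Total one-way latency = 22.1338 ms


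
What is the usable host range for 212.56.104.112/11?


Network: 212.32.0.0
Broadcast: 212.63.255.255
First usable = network + 1
Last usable = broadcast - 1
Range: 212.32.0.1 to 212.63.255.254


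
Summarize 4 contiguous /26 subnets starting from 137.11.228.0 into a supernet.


Original prefix: /26
Number of subnets: 4 = 2^2
New prefix = 26 - 2 = 24
Supernet: 137.11.228.0/24


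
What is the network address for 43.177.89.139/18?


IP:   00101011.10110001.01011001.10001011
Mask: 11111111.11111111.11000000.00000000
AND operation:
Net:  00101011.10110001.01000000.00000000
Network: 43.177.64.0/18


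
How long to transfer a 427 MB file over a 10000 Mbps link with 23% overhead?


Effective throughput = 10000 * (1 - 23/100) = 7700 Mbps
File size in Mb = 427 * 8 = 3416 Mb
Time = 3416 / 7700
Time = 0.4436 seconds


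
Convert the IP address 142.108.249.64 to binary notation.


142 = 10001110
108 = 01101100
249 = 11111001
64 = 01000000
Binary: 10001110.01101100.11111001.01000000


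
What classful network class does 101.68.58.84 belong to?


First octet: 101
Binary: 01100101
0xxxxxxx -> Class A (1-126)
Class A, default mask 255.0.0.0 (/8)


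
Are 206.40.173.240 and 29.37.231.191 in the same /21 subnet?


Mask: 255.255.248.0
206.40.173.240 AND mask = 206.40.168.0
29.37.231.191 AND mask = 29.37.224.0
No, different subnets (206.40.168.0 vs 29.37.224.0)


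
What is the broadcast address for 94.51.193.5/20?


Network: 94.51.192.0/20
Host bits = 12
Set all host bits to 1:
Broadcast: 94.51.207.255


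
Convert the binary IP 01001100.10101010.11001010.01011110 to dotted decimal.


01001100 = 76
10101010 = 170
11001010 = 202
01011110 = 94
IP: 76.170.202.94


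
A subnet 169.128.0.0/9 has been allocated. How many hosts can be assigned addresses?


Host bits = 32 - 9 = 23
Total addresses = 2^23 = 8388608
Usable = total - 2 (network and broadcast)
Usable hosts: 8388606


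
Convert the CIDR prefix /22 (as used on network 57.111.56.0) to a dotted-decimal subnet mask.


/22 means 22 network bits, 10 host bits
Binary: 11111111111111111111110000000000
Mask: 255.255.252.0


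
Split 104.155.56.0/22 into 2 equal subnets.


New prefix = 22 + 1 = 23
Each subnet has 512 addresses
  104.155.56.0/23
  104.155.58.0/23
Subnets: 104.155.56.0/23, 104.155.58.0/23


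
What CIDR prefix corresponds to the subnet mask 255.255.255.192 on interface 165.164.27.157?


Binary: 11111111.11111111.11111111.11000000
Count leading 1s
Prefix: /26


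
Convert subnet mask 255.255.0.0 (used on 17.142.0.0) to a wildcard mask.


Subnet mask: 255.255.0.0
Wildcard = 255.255.255.255 - subnet mask
255 - 255 = 0
255 - 255 = 0
255 - 0 = 255
255 - 0 = 255
Wildcard: 0.0.255.255


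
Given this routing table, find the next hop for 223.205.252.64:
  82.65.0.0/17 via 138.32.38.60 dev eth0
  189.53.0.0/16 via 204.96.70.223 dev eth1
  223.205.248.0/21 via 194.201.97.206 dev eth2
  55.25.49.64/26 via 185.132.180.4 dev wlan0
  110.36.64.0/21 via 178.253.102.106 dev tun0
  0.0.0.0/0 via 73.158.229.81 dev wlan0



Longest prefix match for 223.205.252.64:
  /17 82.65.0.0: no
  /16 189.53.0.0: no
  /21 223.205.248.0: MATCH
  /26 55.25.49.64: no
  /21 110.36.64.0: no
  /0 0.0.0.0: MATCH
Selected: next-hop 194.201.97.206 via eth2 (matched /21)


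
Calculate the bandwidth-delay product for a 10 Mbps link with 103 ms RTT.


BDP = bandwidth * RTT
= 10 Mbps * 103 ms
= 10 * 1e6 * 103 / 1000 bits
= 1030000 bits
= 128750 bytes
= 125.7324 KB
BDP = 1030000 bits (128750 bytes)


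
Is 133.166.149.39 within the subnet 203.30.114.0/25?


Subnet network: 203.30.114.0
Test IP AND mask: 133.166.149.0
No, 133.166.149.39 is not in 203.30.114.0/25


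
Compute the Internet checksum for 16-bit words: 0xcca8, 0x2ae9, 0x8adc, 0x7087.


Sum all words (with carry folding):
+ 0xcca8 = 0xcca8
+ 0x2ae9 = 0xf791
+ 0x8adc = 0x826e
+ 0x7087 = 0xf2f5
One's complement: ~0xf2f5
Checksum = 0x0d0a


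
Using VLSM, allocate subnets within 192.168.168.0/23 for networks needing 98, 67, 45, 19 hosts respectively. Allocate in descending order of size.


98 hosts -> /25 (126 usable): 192.168.168.0/25
67 hosts -> /25 (126 usable): 192.168.168.128/25
45 hosts -> /26 (62 usable): 192.168.169.0/26
19 hosts -> /27 (30 usable): 192.168.169.64/27
Allocation: 192.168.168.0/25 (98 hosts, 126 usable); 192.168.168.128/25 (67 hosts, 126 usable); 192.168.169.0/26 (45 hosts, 62 usable); 192.168.169.64/27 (19 hosts, 30 usable)


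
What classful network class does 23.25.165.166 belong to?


First octet: 23
Binary: 00010111
0xxxxxxx -> Class A (1-126)
Class A, default mask 255.0.0.0 (/8)


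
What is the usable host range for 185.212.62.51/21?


Network: 185.212.56.0
Broadcast: 185.212.63.255
First usable = network + 1
Last usable = broadcast - 1
Range: 185.212.56.1 to 185.212.63.254


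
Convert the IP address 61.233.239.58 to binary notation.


61 = 00111101
233 = 11101001
239 = 11101111
58 = 00111010
Binary: 00111101.11101001.11101111.00111010


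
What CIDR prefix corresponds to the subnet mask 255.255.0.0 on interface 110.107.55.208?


Binary: 11111111.11111111.00000000.00000000
Count leading 1s
Prefix: /16


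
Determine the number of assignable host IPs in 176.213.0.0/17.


Host bits = 32 - 17 = 15
Total addresses = 2^15 = 32768
Usable = total - 2 (network and broadcast)
Usable hosts: 32766


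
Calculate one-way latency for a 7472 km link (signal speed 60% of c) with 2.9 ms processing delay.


Speed = 0.6 * 3e5 km/s = 180000 km/s
Propagation delay = 7472 / 180000 = 0.0415 s = 41.5111 ms
Processing delay = 2.9 ms
Total one-way latency = 44.4111 ms


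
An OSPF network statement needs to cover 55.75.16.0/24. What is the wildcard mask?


Subnet mask: 255.255.255.0
Wildcard = 255.255.255.255 - subnet mask
255 - 255 = 0
255 - 255 = 0
255 - 255 = 0
255 - 0 = 255
Wildcard: 0.0.0.255


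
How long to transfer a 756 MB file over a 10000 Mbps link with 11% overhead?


Effective throughput = 10000 * (1 - 11/100) = 8900 Mbps
File size in Mb = 756 * 8 = 6048 Mb
Time = 6048 / 8900
Time = 0.6796 seconds


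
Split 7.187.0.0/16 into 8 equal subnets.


New prefix = 16 + 3 = 19
Each subnet has 8192 addresses
  7.187.0.0/19
  7.187.32.0/19
  7.187.64.0/19
  7.187.96.0/19
  7.187.128.0/19
  7.187.160.0/19
  7.187.192.0/19
  7.187.224.0/19
Subnets: 7.187.0.0/19, 7.187.32.0/19, 7.187.64.0/19, 7.187.96.0/19, 7.187.128.0/19, 7.187.160.0/19, 7.187.192.0/19, 7.187.224.0/19


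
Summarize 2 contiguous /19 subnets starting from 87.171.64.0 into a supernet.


Original prefix: /19
Number of subnets: 2 = 2^1
New prefix = 19 - 1 = 18
Supernet: 87.171.64.0/18


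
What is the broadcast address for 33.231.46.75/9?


Network: 33.128.0.0/9
Host bits = 23
Set all host bits to 1:
Broadcast: 33.255.255.255


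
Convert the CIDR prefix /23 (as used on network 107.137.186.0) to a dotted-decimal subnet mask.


/23 means 23 network bits, 9 host bits
Binary: 11111111111111111111111000000000
Mask: 255.255.254.0


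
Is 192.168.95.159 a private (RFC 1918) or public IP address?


RFC 1918 private ranges:
  10.0.0.0/8 (10.0.0.0 - 10.255.255.255)
  172.16.0.0/12 (172.16.0.0 - 172.31.255.255)
  192.168.0.0/16 (192.168.0.0 - 192.168.255.255)
Private (in 192.168.0.0/16)


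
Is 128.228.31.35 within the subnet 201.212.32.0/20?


Subnet network: 201.212.32.0
Test IP AND mask: 128.228.16.0
No, 128.228.31.35 is not in 201.212.32.0/20


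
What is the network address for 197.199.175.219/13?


IP:   11000101.11000111.10101111.11011011
Mask: 11111111.11111000.00000000.00000000
AND operation:
Net:  11000101.11000000.00000000.00000000
Network: 197.192.0.0/13


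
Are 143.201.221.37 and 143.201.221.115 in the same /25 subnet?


Mask: 255.255.255.128
143.201.221.37 AND mask = 143.201.221.0
143.201.221.115 AND mask = 143.201.221.0
Yes, same subnet (143.201.221.0)


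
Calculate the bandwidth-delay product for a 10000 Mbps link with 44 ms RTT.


BDP = bandwidth * RTT
= 10000 Mbps * 44 ms
= 10000 * 1e6 * 44 / 1000 bits
= 440000000 bits
= 55000000 bytes
= 53710.9375 KB
BDP = 440000000 bits (55000000 bytes)


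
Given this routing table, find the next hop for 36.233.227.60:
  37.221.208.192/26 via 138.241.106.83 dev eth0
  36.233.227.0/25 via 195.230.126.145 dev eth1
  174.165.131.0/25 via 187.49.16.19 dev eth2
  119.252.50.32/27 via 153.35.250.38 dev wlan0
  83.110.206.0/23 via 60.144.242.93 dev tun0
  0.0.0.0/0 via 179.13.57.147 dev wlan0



Longest prefix match for 36.233.227.60:
  /26 37.221.208.192: no
  /25 36.233.227.0: MATCH
  /25 174.165.131.0: no
  /27 119.252.50.32: no
  /23 83.110.206.0: no
  /0 0.0.0.0: MATCH
Selected: next-hop 195.230.126.145 via eth1 (matched /25)


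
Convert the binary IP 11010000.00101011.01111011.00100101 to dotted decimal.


11010000 = 208
00101011 = 43
01111011 = 123
00100101 = 37
IP: 208.43.123.37


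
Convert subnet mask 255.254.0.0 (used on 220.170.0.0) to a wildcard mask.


Subnet mask: 255.254.0.0
Wildcard = 255.255.255.255 - subnet mask
255 - 255 = 0
255 - 254 = 1
255 - 0 = 255
255 - 0 = 255
Wildcard: 0.1.255.255


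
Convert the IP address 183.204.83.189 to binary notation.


183 = 10110111
204 = 11001100
83 = 01010011
189 = 10111101
Binary: 10110111.11001100.01010011.10111101


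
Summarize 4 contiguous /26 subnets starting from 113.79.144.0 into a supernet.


Original prefix: /26
Number of subnets: 4 = 2^2
New prefix = 26 - 2 = 24
Supernet: 113.79.144.0/24


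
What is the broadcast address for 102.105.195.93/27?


Network: 102.105.195.64/27
Host bits = 5
Set all host bits to 1:
Broadcast: 102.105.195.95


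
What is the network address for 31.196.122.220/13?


IP:   00011111.11000100.01111010.11011100
Mask: 11111111.11111000.00000000.00000000
AND operation:
Net:  00011111.11000000.00000000.00000000
Network: 31.192.0.0/13


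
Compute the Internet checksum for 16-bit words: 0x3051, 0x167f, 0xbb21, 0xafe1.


Sum all words (with carry folding):
+ 0x3051 = 0x3051
+ 0x167f = 0x46d0
+ 0xbb21 = 0x01f2
+ 0xafe1 = 0xb1d3
One's complement: ~0xb1d3
Checksum = 0x4e2c


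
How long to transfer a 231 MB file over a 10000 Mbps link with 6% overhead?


Effective throughput = 10000 * (1 - 6/100) = 9400 Mbps
File size in Mb = 231 * 8 = 1848 Mb
Time = 1848 / 9400
Time = 0.1966 seconds


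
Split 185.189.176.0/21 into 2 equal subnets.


New prefix = 21 + 1 = 22
Each subnet has 1024 addresses
  185.189.176.0/22
  185.189.180.0/22
Subnets: 185.189.176.0/22, 185.189.180.0/22


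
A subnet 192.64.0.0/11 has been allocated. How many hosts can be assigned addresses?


Host bits = 32 - 11 = 21
Total addresses = 2^21 = 2097152
Usable = total - 2 (network and broadcast)
Usable hosts: 2097150


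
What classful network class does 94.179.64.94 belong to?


First octet: 94
Binary: 01011110
0xxxxxxx -> Class A (1-126)
Class A, default mask 255.0.0.0 (/8)


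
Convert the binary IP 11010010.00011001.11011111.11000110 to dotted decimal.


11010010 = 210
00011001 = 25
11011111 = 223
11000110 = 198
IP: 210.25.223.198


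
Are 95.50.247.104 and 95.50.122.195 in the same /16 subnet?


Mask: 255.255.0.0
95.50.247.104 AND mask = 95.50.0.0
95.50.122.195 AND mask = 95.50.0.0
Yes, same subnet (95.50.0.0)


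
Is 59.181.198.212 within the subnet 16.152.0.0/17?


Subnet network: 16.152.0.0
Test IP AND mask: 59.181.128.0
No, 59.181.198.212 is not in 16.152.0.0/17


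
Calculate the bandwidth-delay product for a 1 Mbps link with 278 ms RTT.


BDP = bandwidth * RTT
= 1 Mbps * 278 ms
= 1 * 1e6 * 278 / 1000 bits
= 278000 bits
= 34750 bytes
= 33.9355 KB
BDP = 278000 bits (34750 bytes)


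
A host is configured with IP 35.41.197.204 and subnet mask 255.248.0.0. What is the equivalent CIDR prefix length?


Binary: 11111111.11111000.00000000.00000000
Count leading 1s
Prefix: /13


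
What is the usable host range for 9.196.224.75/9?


Network: 9.128.0.0
Broadcast: 9.255.255.255
First usable = network + 1
Last usable = broadcast - 1
Range: 9.128.0.1 to 9.255.255.254


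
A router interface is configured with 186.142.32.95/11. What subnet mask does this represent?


/11 means 11 network bits, 21 host bits
Binary: 11111111111000000000000000000000
Mask: 255.224.0.0


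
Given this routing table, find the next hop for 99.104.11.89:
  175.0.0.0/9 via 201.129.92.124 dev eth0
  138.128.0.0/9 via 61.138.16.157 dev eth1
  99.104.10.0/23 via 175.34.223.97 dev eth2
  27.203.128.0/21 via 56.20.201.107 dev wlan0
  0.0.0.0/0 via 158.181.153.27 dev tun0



Longest prefix match for 99.104.11.89:
  /9 175.0.0.0: no
  /9 138.128.0.0: no
  /23 99.104.10.0: MATCH
  /21 27.203.128.0: no
  /0 0.0.0.0: MATCH
Selected: next-hop 175.34.223.97 via eth2 (matched /23)


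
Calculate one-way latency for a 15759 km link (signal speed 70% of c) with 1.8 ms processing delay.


Speed = 0.7 * 3e5 km/s = 210000 km/s
Propagation delay = 15759 / 210000 = 0.075 s = 75.0429 ms
Processing delay = 1.8 ms
Total one-way latency = 76.8429 ms


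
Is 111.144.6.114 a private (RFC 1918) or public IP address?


RFC 1918 private ranges:
  10.0.0.0/8 (10.0.0.0 - 10.255.255.255)
  172.16.0.0/12 (172.16.0.0 - 172.31.255.255)
  192.168.0.0/16 (192.168.0.0 - 192.168.255.255)
Public (not in any RFC 1918 range)


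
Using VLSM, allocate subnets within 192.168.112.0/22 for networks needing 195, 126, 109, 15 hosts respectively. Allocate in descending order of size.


195 hosts -> /24 (254 usable): 192.168.112.0/24
126 hosts -> /25 (126 usable): 192.168.113.0/25
109 hosts -> /25 (126 usable): 192.168.113.128/25
15 hosts -> /27 (30 usable): 192.168.114.0/27
Allocation: 192.168.112.0/24 (195 hosts, 254 usable); 192.168.113.0/25 (126 hosts, 126 usable); 192.168.113.128/25 (109 hosts, 126 usable); 192.168.114.0/27 (15 hosts, 30 usable)


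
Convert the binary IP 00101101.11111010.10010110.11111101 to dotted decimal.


00101101 = 45
11111010 = 250
10010110 = 150
11111101 = 253
IP: 45.250.150.253


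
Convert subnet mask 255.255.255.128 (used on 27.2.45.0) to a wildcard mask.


Subnet mask: 255.255.255.128
Wildcard = 255.255.255.255 - subnet mask
255 - 255 = 0
255 - 255 = 0
255 - 255 = 0
255 - 128 = 127
Wildcard: 0.0.0.127


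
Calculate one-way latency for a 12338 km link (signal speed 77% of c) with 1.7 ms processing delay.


Speed = 0.77 * 3e5 km/s = 231000 km/s
Propagation delay = 12338 / 231000 = 0.0534 s = 53.4113 ms
Processing delay = 1.7 ms
Total one-way latency = 55.1113 ms


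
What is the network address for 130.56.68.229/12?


IP:   10000010.00111000.01000100.11100101
Mask: 11111111.11110000.00000000.00000000
AND operation:
Net:  10000010.00110000.00000000.00000000
Network: 130.48.0.0/12


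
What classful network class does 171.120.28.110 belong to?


First octet: 171
Binary: 10101011
10xxxxxx -> Class B (128-191)
Class B, default mask 255.255.0.0 (/16)


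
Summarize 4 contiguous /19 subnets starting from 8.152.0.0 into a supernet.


Original prefix: /19
Number of subnets: 4 = 2^2
New prefix = 19 - 2 = 17
Supernet: 8.152.0.0/17


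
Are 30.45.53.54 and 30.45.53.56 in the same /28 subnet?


Mask: 255.255.255.240
30.45.53.54 AND mask = 30.45.53.48
30.45.53.56 AND mask = 30.45.53.48
Yes, same subnet (30.45.53.48)


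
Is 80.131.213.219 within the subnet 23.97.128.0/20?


Subnet network: 23.97.128.0
Test IP AND mask: 80.131.208.0
No, 80.131.213.219 is not in 23.97.128.0/20


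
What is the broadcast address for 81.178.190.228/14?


Network: 81.176.0.0/14
Host bits = 18
Set all host bits to 1:
Broadcast: 81.179.255.255


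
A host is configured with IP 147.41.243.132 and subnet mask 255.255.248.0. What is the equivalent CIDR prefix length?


Binary: 11111111.11111111.11111000.00000000
Count leading 1s
Prefix: /21


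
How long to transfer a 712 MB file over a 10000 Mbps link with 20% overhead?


Effective throughput = 10000 * (1 - 20/100) = 8000 Mbps
File size in Mb = 712 * 8 = 5696 Mb
Time = 5696 / 8000
Time = 0.712 seconds


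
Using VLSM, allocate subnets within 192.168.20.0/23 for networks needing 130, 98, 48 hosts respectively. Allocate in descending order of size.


130 hosts -> /24 (254 usable): 192.168.20.0/24
98 hosts -> /25 (126 usable): 192.168.21.0/25
48 hosts -> /26 (62 usable): 192.168.21.128/26
Allocation: 192.168.20.0/24 (130 hosts, 254 usable); 192.168.21.0/25 (98 hosts, 126 usable); 192.168.21.128/26 (48 hosts, 62 usable)


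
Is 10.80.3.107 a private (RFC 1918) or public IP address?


RFC 1918 private ranges:
  10.0.0.0/8 (10.0.0.0 - 10.255.255.255)
  172.16.0.0/12 (172.16.0.0 - 172.31.255.255)
  192.168.0.0/16 (192.168.0.0 - 192.168.255.255)
Private (in 10.0.0.0/8)


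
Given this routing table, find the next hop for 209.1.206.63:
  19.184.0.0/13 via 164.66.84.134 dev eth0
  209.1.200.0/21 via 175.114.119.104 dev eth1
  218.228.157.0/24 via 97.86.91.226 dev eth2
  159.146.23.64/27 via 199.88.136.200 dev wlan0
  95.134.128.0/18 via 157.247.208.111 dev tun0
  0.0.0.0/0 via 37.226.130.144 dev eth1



Longest prefix match for 209.1.206.63:
  /13 19.184.0.0: no
  /21 209.1.200.0: MATCH
  /24 218.228.157.0: no
  /27 159.146.23.64: no
  /18 95.134.128.0: no
  /0 0.0.0.0: MATCH
Selected: next-hop 175.114.119.104 via eth1 (matched /21)


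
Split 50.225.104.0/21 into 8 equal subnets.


New prefix = 21 + 3 = 24
Each subnet has 256 addresses
  50.225.104.0/24
  50.225.105.0/24
  50.225.106.0/24
  50.225.107.0/24
  50.225.108.0/24
  50.225.109.0/24
  50.225.110.0/24
  50.225.111.0/24
Subnets: 50.225.104.0/24, 50.225.105.0/24, 50.225.106.0/24, 50.225.107.0/24, 50.225.108.0/24, 50.225.109.0/24, 50.225.110.0/24, 50.225.111.0/24


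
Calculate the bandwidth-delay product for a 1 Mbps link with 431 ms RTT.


BDP = bandwidth * RTT
= 1 Mbps * 431 ms
= 1 * 1e6 * 431 / 1000 bits
= 431000 bits
= 53875 bytes
= 52.6123 KB
BDP = 431000 bits (53875 bytes)


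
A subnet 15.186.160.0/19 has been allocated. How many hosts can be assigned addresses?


Host bits = 32 - 19 = 13
Total addresses = 2^13 = 8192
Usable = total - 2 (network and broadcast)
Usable hosts: 8190


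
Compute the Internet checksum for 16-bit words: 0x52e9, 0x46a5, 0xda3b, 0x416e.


Sum all words (with carry folding):
+ 0x52e9 = 0x52e9
+ 0x46a5 = 0x998e
+ 0xda3b = 0x73ca
+ 0x416e = 0xb538
One's complement: ~0xb538
Checksum = 0x4ac7


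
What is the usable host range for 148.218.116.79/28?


Network: 148.218.116.64
Broadcast: 148.218.116.79
First usable = network + 1
Last usable = broadcast - 1
Range: 148.218.116.65 to 148.218.116.78


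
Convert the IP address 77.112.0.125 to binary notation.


77 = 01001101
112 = 01110000
0 = 00000000
125 = 01111101
Binary: 01001101.01110000.00000000.01111101


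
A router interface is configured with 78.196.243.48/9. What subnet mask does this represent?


/9 means 9 network bits, 23 host bits
Binary: 11111111100000000000000000000000
Mask: 255.128.0.0


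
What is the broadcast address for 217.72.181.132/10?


Network: 217.64.0.0/10
Host bits = 22
Set all host bits to 1:
Broadcast: 217.127.255.255


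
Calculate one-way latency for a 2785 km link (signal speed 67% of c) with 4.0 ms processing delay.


Speed = 0.67 * 3e5 km/s = 201000 km/s
Propagation delay = 2785 / 201000 = 0.0139 s = 13.8557 ms
Processing delay = 4.0 ms
Total one-way latency = 17.8557 ms


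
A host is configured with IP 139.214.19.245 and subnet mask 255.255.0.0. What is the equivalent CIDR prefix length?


Binary: 11111111.11111111.00000000.00000000
Count leading 1s
Prefix: /16


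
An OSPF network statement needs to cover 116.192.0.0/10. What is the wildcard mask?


Subnet mask: 255.192.0.0
Wildcard = 255.255.255.255 - subnet mask
255 - 255 = 0
255 - 192 = 63
255 - 0 = 255
255 - 0 = 255
Wildcard: 0.63.255.255


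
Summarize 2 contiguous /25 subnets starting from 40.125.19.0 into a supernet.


Original prefix: /25
Number of subnets: 2 = 2^1
New prefix = 25 - 1 = 24
Supernet: 40.125.19.0/24


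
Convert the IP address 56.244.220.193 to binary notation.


56 = 00111000
244 = 11110100
220 = 11011100
193 = 11000001
Binary: 00111000.11110100.11011100.11000001


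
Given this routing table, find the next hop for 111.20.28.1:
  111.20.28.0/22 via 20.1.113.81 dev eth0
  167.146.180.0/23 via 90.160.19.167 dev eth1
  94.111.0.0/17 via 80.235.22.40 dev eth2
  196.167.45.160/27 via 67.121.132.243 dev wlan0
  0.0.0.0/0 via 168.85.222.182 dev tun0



Longest prefix match for 111.20.28.1:
  /22 111.20.28.0: MATCH
  /23 167.146.180.0: no
  /17 94.111.0.0: no
  /27 196.167.45.160: no
  /0 0.0.0.0: MATCH
Selected: next-hop 20.1.113.81 via eth0 (matched /22)


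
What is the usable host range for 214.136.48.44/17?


Network: 214.136.0.0
Broadcast: 214.136.127.255
First usable = network + 1
Last usable = broadcast - 1
Range: 214.136.0.1 to 214.136.127.254


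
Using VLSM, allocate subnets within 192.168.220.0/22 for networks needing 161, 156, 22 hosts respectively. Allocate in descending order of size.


161 hosts -> /24 (254 usable): 192.168.220.0/24
156 hosts -> /24 (254 usable): 192.168.221.0/24
22 hosts -> /27 (30 usable): 192.168.222.0/27
Allocation: 192.168.220.0/24 (161 hosts, 254 usable); 192.168.221.0/24 (156 hosts, 254 usable); 192.168.222.0/27 (22 hosts, 30 usable)


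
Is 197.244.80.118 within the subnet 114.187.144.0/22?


Subnet network: 114.187.144.0
Test IP AND mask: 197.244.80.0
No, 197.244.80.118 is not in 114.187.144.0/22


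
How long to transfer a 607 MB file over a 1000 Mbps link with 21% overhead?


Effective throughput = 1000 * (1 - 21/100) = 790 Mbps
File size in Mb = 607 * 8 = 4856 Mb
Time = 4856 / 790
Time = 6.1468 seconds


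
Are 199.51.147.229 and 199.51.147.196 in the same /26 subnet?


Mask: 255.255.255.192
199.51.147.229 AND mask = 199.51.147.192
199.51.147.196 AND mask = 199.51.147.192
Yes, same subnet (199.51.147.192)


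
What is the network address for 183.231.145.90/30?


IP:   10110111.11100111.10010001.01011010
Mask: 11111111.11111111.11111111.11111100
AND operation:
Net:  10110111.11100111.10010001.01011000
Network: 183.231.145.88/30


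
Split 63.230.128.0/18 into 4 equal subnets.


New prefix = 18 + 2 = 20
Each subnet has 4096 addresses
  63.230.128.0/20
  63.230.144.0/20
  63.230.160.0/20
  63.230.176.0/20
Subnets: 63.230.128.0/20, 63.230.144.0/20, 63.230.160.0/20, 63.230.176.0/20


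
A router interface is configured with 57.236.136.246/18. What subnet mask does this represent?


/18 means 18 network bits, 14 host bits
Binary: 11111111111111111100000000000000
Mask: 255.255.192.0


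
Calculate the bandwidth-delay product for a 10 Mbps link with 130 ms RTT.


BDP = bandwidth * RTT
= 10 Mbps * 130 ms
= 10 * 1e6 * 130 / 1000 bits
= 1300000 bits
= 162500 bytes
= 158.6914 KB
BDP = 1300000 bits (162500 bytes)


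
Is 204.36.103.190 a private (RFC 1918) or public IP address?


RFC 1918 private ranges:
  10.0.0.0/8 (10.0.0.0 - 10.255.255.255)
  172.16.0.0/12 (172.16.0.0 - 172.31.255.255)
  192.168.0.0/16 (192.168.0.0 - 192.168.255.255)
Public (not in any RFC 1918 range)


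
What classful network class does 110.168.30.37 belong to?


First octet: 110
Binary: 01101110
0xxxxxxx -> Class A (1-126)
Class A, default mask 255.0.0.0 (/8)


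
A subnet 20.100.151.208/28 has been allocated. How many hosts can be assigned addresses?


Host bits = 32 - 28 = 4
Total addresses = 2^4 = 16
Usable = total - 2 (network and broadcast)
Usable hosts: 14


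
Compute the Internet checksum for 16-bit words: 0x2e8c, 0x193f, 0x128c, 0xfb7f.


Sum all words (with carry folding):
+ 0x2e8c = 0x2e8c
+ 0x193f = 0x47cb
+ 0x128c = 0x5a57
+ 0xfb7f = 0x55d7
One's complement: ~0x55d7
Checksum = 0xaa28


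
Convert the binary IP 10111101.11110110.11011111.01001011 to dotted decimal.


10111101 = 189
11110110 = 246
11011111 = 223
01001011 = 75
IP: 189.246.223.75


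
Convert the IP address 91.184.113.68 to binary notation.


91 = 01011011
184 = 10111000
113 = 01110001
68 = 01000100
Binary: 01011011.10111000.01110001.01000100


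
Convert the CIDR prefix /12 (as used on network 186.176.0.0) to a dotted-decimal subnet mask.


/12 means 12 network bits, 20 host bits
Binary: 11111111111100000000000000000000
Mask: 255.240.0.0


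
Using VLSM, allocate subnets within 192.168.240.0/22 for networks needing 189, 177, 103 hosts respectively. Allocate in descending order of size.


189 hosts -> /24 (254 usable): 192.168.240.0/24
177 hosts -> /24 (254 usable): 192.168.241.0/24
103 hosts -> /25 (126 usable): 192.168.242.0/25
Allocation: 192.168.240.0/24 (189 hosts, 254 usable); 192.168.241.0/24 (177 hosts, 254 usable); 192.168.242.0/25 (103 hosts, 126 usable)


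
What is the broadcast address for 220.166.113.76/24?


Network: 220.166.113.0/24
Host bits = 8
Set all host bits to 1:
Broadcast: 220.166.113.255


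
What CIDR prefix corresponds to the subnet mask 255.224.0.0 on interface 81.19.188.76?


Binary: 11111111.11100000.00000000.00000000
Count leading 1s
Prefix: /11


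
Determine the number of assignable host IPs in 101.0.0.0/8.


Host bits = 32 - 8 = 24
Total addresses = 2^24 = 16777216
Usable = total - 2 (network and broadcast)
Usable hosts: 16777214


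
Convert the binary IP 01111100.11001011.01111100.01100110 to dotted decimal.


01111100 = 124
11001011 = 203
01111100 = 124
01100110 = 102
IP: 124.203.124.102


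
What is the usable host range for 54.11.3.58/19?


Network: 54.11.0.0
Broadcast: 54.11.31.255
First usable = network + 1
Last usable = broadcast - 1
Range: 54.11.0.1 to 54.11.31.254


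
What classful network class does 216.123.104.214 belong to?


First octet: 216
Binary: 11011000
110xxxxx -> Class C (192-223)
Class C, default mask 255.255.255.0 (/24)


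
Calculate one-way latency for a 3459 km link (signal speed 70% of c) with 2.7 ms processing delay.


Speed = 0.7 * 3e5 km/s = 210000 km/s
Propagation delay = 3459 / 210000 = 0.0165 s = 16.4714 ms
Processing delay = 2.7 ms
Total one-way latency = 19.1714 ms


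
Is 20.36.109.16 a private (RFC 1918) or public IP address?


RFC 1918 private ranges:
  10.0.0.0/8 (10.0.0.0 - 10.255.255.255)
  172.16.0.0/12 (172.16.0.0 - 172.31.255.255)
  192.168.0.0/16 (192.168.0.0 - 192.168.255.255)
Public (not in any RFC 1918 range)


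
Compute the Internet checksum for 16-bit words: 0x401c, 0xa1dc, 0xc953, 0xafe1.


Sum all words (with carry folding):
+ 0x401c = 0x401c
+ 0xa1dc = 0xe1f8
+ 0xc953 = 0xab4c
+ 0xafe1 = 0x5b2e
One's complement: ~0x5b2e
Checksum = 0xa4d1


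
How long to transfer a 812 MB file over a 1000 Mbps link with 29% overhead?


Effective throughput = 1000 * (1 - 29/100) = 710 Mbps
File size in Mb = 812 * 8 = 6496 Mb
Time = 6496 / 710
Time = 9.1493 seconds


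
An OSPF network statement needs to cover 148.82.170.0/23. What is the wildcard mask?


Subnet mask: 255.255.254.0
Wildcard = 255.255.255.255 - subnet mask
255 - 255 = 0
255 - 255 = 0
255 - 254 = 1
255 - 0 = 255
Wildcard: 0.0.1.255


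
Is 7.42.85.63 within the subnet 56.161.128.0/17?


Subnet network: 56.161.128.0
Test IP AND mask: 7.42.0.0
No, 7.42.85.63 is not in 56.161.128.0/17


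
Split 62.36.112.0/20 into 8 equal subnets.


New prefix = 20 + 3 = 23
Each subnet has 512 addresses
  62.36.112.0/23
  62.36.114.0/23
  62.36.116.0/23
  62.36.118.0/23
  62.36.120.0/23
  62.36.122.0/23
  62.36.124.0/23
  62.36.126.0/23
Subnets: 62.36.112.0/23, 62.36.114.0/23, 62.36.116.0/23, 62.36.118.0/23, 62.36.120.0/23, 62.36.122.0/23, 62.36.124.0/23, 62.36.126.0/23


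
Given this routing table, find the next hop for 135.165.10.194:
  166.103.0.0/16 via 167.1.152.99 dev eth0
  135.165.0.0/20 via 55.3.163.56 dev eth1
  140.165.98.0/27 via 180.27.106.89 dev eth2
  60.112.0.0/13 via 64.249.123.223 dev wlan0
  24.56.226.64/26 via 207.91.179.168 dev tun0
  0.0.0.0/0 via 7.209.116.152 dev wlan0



Longest prefix match for 135.165.10.194:
  /16 166.103.0.0: no
  /20 135.165.0.0: MATCH
  /27 140.165.98.0: no
  /13 60.112.0.0: no
  /26 24.56.226.64: no
  /0 0.0.0.0: MATCH
Selected: next-hop 55.3.163.56 via eth1 (matched /20)


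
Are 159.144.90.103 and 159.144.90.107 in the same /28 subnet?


Mask: 255.255.255.240
159.144.90.103 AND mask = 159.144.90.96
159.144.90.107 AND mask = 159.144.90.96
Yes, same subnet (159.144.90.96)


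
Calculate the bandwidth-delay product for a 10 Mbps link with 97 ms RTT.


BDP = bandwidth * RTT
= 10 Mbps * 97 ms
= 10 * 1e6 * 97 / 1000 bits
= 970000 bits
= 121250 bytes
= 118.4082 KB
BDP = 970000 bits (121250 bytes)


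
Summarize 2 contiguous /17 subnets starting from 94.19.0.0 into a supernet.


Original prefix: /17
Number of subnets: 2 = 2^1
New prefix = 17 - 1 = 16
Supernet: 94.19.0.0/16


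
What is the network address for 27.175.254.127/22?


IP:   00011011.10101111.11111110.01111111
Mask: 11111111.11111111.11111100.00000000
AND operation:
Net:  00011011.10101111.11111100.00000000
Network: 27.175.252.0/22


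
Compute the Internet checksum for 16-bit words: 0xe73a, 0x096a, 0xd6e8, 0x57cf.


Sum all words (with carry folding):
+ 0xe73a = 0xe73a
+ 0x096a = 0xf0a4
+ 0xd6e8 = 0xc78d
+ 0x57cf = 0x1f5d
One's complement: ~0x1f5d
Checksum = 0xe0a2


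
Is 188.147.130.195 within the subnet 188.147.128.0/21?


Subnet network: 188.147.128.0
Test IP AND mask: 188.147.128.0
Yes, 188.147.130.195 is in 188.147.128.0/21


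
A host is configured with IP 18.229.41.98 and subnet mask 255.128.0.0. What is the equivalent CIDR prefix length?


Binary: 11111111.10000000.00000000.00000000
Count leading 1s
Prefix: /9


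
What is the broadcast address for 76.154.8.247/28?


Network: 76.154.8.240/28
Host bits = 4
Set all host bits to 1:
Broadcast: 76.154.8.255


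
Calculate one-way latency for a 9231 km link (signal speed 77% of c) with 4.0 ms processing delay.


Speed = 0.77 * 3e5 km/s = 231000 km/s
Propagation delay = 9231 / 231000 = 0.04 s = 39.961 ms
Processing delay = 4.0 ms
Total one-way latency = 43.961 ms


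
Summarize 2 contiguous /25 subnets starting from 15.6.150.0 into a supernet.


Original prefix: /25
Number of subnets: 2 = 2^1
New prefix = 25 - 1 = 24
Supernet: 15.6.150.0/24


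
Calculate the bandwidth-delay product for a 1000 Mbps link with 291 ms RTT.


BDP = bandwidth * RTT
= 1000 Mbps * 291 ms
= 1000 * 1e6 * 291 / 1000 bits
= 291000000 bits
= 36375000 bytes
= 35522.4609 KB
BDP = 291000000 bits (36375000 bytes)


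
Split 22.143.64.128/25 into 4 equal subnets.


New prefix = 25 + 2 = 27
Each subnet has 32 addresses
  22.143.64.128/27
  22.143.64.160/27
  22.143.64.192/27
  22.143.64.224/27
Subnets: 22.143.64.128/27, 22.143.64.160/27, 22.143.64.192/27, 22.143.64.224/27


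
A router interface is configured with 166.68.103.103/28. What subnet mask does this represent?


/28 means 28 network bits, 4 host bits
Binary: 11111111111111111111111111110000
Mask: 255.255.255.240


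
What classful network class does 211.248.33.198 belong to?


First octet: 211
Binary: 11010011
110xxxxx -> Class C (192-223)
Class C, default mask 255.255.255.0 (/24)


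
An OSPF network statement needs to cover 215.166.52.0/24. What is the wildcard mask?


Subnet mask: 255.255.255.0
Wildcard = 255.255.255.255 - subnet mask
255 - 255 = 0
255 - 255 = 0
255 - 255 = 0
255 - 0 = 255
Wildcard: 0.0.0.255


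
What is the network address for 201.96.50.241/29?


IP:   11001001.01100000.00110010.11110001
Mask: 11111111.11111111.11111111.11111000
AND operation:
Net:  11001001.01100000.00110010.11110000
Network: 201.96.50.240/29


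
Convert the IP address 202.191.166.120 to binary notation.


202 = 11001010
191 = 10111111
166 = 10100110
120 = 01111000
Binary: 11001010.10111111.10100110.01111000


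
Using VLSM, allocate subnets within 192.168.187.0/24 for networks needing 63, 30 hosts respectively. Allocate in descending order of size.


63 hosts -> /25 (126 usable): 192.168.187.0/25
30 hosts -> /27 (30 usable): 192.168.187.128/27
Allocation: 192.168.187.0/25 (63 hosts, 126 usable); 192.168.187.128/27 (30 hosts, 30 usable)


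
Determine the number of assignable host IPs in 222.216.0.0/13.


Host bits = 32 - 13 = 19
Total addresses = 2^19 = 524288
Usable = total - 2 (network and broadcast)
Usable hosts: 524286


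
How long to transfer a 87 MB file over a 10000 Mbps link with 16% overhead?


Effective throughput = 10000 * (1 - 16/100) = 8400 Mbps
File size in Mb = 87 * 8 = 696 Mb
Time = 696 / 8400
Time = 0.0829 seconds


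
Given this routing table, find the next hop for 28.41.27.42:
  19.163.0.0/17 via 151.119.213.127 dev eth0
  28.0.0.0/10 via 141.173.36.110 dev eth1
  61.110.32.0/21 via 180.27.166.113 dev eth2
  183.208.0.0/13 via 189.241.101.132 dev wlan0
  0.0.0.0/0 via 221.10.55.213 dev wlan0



Longest prefix match for 28.41.27.42:
  /17 19.163.0.0: no
  /10 28.0.0.0: MATCH
  /21 61.110.32.0: no
  /13 183.208.0.0: no
  /0 0.0.0.0: MATCH
Selected: next-hop 141.173.36.110 via eth1 (matched /10)


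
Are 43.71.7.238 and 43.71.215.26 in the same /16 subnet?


Mask: 255.255.0.0
43.71.7.238 AND mask = 43.71.0.0
43.71.215.26 AND mask = 43.71.0.0
Yes, same subnet (43.71.0.0)


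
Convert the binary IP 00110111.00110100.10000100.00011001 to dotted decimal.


00110111 = 55
00110100 = 52
10000100 = 132
00011001 = 25
IP: 55.52.132.25


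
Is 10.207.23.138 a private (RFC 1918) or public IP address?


RFC 1918 private ranges:
  10.0.0.0/8 (10.0.0.0 - 10.255.255.255)
  172.16.0.0/12 (172.16.0.0 - 172.31.255.255)
  192.168.0.0/16 (192.168.0.0 - 192.168.255.255)
Private (in 10.0.0.0/8)


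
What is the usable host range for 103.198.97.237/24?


Network: 103.198.97.0
Broadcast: 103.198.97.255
First usable = network + 1
Last usable = broadcast - 1
Range: 103.198.97.1 to 103.198.97.254


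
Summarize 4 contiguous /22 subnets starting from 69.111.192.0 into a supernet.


Original prefix: /22
Number of subnets: 4 = 2^2
New prefix = 22 - 2 = 20
Supernet: 69.111.192.0/20


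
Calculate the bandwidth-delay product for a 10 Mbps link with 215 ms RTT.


BDP = bandwidth * RTT
= 10 Mbps * 215 ms
= 10 * 1e6 * 215 / 1000 bits
= 2150000 bits
= 268750 bytes
= 262.4512 KB
BDP = 2150000 bits (268750 bytes)


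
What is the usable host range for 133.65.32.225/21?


Network: 133.65.32.0
Broadcast: 133.65.39.255
First usable = network + 1
Last usable = broadcast - 1
Range: 133.65.32.1 to 133.65.39.254


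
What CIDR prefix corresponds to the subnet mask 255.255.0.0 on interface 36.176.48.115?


Binary: 11111111.11111111.00000000.00000000
Count leading 1s
Prefix: /16


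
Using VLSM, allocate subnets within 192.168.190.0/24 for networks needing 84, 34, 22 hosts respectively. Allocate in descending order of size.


84 hosts -> /25 (126 usable): 192.168.190.0/25
34 hosts -> /26 (62 usable): 192.168.190.128/26
22 hosts -> /27 (30 usable): 192.168.190.192/27
Allocation: 192.168.190.0/25 (84 hosts, 126 usable); 192.168.190.128/26 (34 hosts, 62 usable); 192.168.190.192/27 (22 hosts, 30 usable)


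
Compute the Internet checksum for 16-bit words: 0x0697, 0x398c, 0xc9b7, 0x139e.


Sum all words (with carry folding):
+ 0x0697 = 0x0697
+ 0x398c = 0x4023
+ 0xc9b7 = 0x09db
+ 0x139e = 0x1d79
One's complement: ~0x1d79
Checksum = 0xe286


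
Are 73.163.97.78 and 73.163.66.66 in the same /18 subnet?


Mask: 255.255.192.0
73.163.97.78 AND mask = 73.163.64.0
73.163.66.66 AND mask = 73.163.64.0
Yes, same subnet (73.163.64.0)


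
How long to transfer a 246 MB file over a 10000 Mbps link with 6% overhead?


Effective throughput = 10000 * (1 - 6/100) = 9400 Mbps
File size in Mb = 246 * 8 = 1968 Mb
Time = 1968 / 9400
Time = 0.2094 seconds


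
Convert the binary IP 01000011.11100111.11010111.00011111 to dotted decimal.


01000011 = 67
11100111 = 231
11010111 = 215
00011111 = 31
IP: 67.231.215.31


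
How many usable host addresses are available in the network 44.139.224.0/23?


Host bits = 32 - 23 = 9
Total addresses = 2^9 = 512
Usable = total - 2 (network and broadcast)
Usable hosts: 510


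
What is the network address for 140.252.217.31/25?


IP:   10001100.11111100.11011001.00011111
Mask: 11111111.11111111.11111111.10000000
AND operation:
Net:  10001100.11111100.11011001.00000000
Network: 140.252.217.0/25


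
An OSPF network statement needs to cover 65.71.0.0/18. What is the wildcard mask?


Subnet mask: 255.255.192.0
Wildcard = 255.255.255.255 - subnet mask
255 - 255 = 0
255 - 255 = 0
255 - 192 = 63
255 - 0 = 255
Wildcard: 0.0.63.255


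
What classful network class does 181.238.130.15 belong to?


First octet: 181
Binary: 10110101
10xxxxxx -> Class B (128-191)
Class B, default mask 255.255.0.0 (/16)


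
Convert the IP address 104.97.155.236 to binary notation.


104 = 01101000
97 = 01100001
155 = 10011011
236 = 11101100
Binary: 01101000.01100001.10011011.11101100


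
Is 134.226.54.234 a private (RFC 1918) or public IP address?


RFC 1918 private ranges:
  10.0.0.0/8 (10.0.0.0 - 10.255.255.255)
  172.16.0.0/12 (172.16.0.0 - 172.31.255.255)
  192.168.0.0/16 (192.168.0.0 - 192.168.255.255)
Public (not in any RFC 1918 range)


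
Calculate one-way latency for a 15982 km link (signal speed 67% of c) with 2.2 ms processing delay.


Speed = 0.67 * 3e5 km/s = 201000 km/s
Propagation delay = 15982 / 201000 = 0.0795 s = 79.5124 ms
Processing delay = 2.2 ms
Total one-way latency = 81.7124 ms


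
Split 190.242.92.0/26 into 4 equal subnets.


New prefix = 26 + 2 = 28
Each subnet has 16 addresses
  190.242.92.0/28
  190.242.92.16/28
  190.242.92.32/28
  190.242.92.48/28
Subnets: 190.242.92.0/28, 190.242.92.16/28, 190.242.92.32/28, 190.242.92.48/28


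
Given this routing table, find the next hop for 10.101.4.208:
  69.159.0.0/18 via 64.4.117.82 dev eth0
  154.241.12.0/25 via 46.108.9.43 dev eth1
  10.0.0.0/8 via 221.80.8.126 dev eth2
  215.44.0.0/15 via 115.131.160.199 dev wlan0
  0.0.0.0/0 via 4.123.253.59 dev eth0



Longest prefix match for 10.101.4.208:
  /18 69.159.0.0: no
  /25 154.241.12.0: no
  /8 10.0.0.0: MATCH
  /15 215.44.0.0: no
  /0 0.0.0.0: MATCH
Selected: next-hop 221.80.8.126 via eth2 (matched /8)


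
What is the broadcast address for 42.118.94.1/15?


Network: 42.118.0.0/15
Host bits = 17
Set all host bits to 1:
Broadcast: 42.119.255.255


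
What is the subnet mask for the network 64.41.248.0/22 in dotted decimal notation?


/22 means 22 network bits, 10 host bits
Binary: 11111111111111111111110000000000
Mask: 255.255.252.0
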